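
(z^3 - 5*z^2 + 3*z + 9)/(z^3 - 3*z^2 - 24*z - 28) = (-z^3 + 5*z^2 - 3*z - 9)/(-z^3 + 3*z^2 + 24*z + 28)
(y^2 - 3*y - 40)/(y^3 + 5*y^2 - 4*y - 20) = (y - 8)/(y^2 - 4)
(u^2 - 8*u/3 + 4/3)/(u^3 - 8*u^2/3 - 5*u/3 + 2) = (u - 2)/(u^2 - 2*u - 3)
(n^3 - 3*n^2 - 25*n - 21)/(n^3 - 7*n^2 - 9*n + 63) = (n + 1)/(n - 3)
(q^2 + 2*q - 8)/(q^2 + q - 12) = (q - 2)/(q - 3)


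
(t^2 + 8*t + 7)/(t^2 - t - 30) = (t^2 + 8*t + 7)/(t^2 - t - 30)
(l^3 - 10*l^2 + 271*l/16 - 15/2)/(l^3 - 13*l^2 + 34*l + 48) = (l^2 - 2*l + 15/16)/(l^2 - 5*l - 6)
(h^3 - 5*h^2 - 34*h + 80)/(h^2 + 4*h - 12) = (h^2 - 3*h - 40)/(h + 6)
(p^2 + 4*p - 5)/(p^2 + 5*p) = (p - 1)/p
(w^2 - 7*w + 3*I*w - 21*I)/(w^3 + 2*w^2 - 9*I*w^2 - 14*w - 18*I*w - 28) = (w^2 + w*(-7 + 3*I) - 21*I)/(w^3 + w^2*(2 - 9*I) + w*(-14 - 18*I) - 28)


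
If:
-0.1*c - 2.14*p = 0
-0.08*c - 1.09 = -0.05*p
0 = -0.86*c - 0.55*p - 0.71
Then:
No Solution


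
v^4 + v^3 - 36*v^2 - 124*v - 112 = (v - 7)*(v + 2)^2*(v + 4)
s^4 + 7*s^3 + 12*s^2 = s^2*(s + 3)*(s + 4)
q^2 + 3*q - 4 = (q - 1)*(q + 4)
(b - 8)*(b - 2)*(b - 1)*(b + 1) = b^4 - 10*b^3 + 15*b^2 + 10*b - 16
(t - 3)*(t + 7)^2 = t^3 + 11*t^2 + 7*t - 147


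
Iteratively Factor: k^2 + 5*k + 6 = (k + 3)*(k + 2)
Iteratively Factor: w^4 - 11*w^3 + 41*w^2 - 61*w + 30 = (w - 1)*(w^3 - 10*w^2 + 31*w - 30) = (w - 5)*(w - 1)*(w^2 - 5*w + 6) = (w - 5)*(w - 2)*(w - 1)*(w - 3)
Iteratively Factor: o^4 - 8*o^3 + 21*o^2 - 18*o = (o - 3)*(o^3 - 5*o^2 + 6*o) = o*(o - 3)*(o^2 - 5*o + 6) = o*(o - 3)^2*(o - 2)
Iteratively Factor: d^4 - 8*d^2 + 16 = (d - 2)*(d^3 + 2*d^2 - 4*d - 8) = (d - 2)*(d + 2)*(d^2 - 4) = (d - 2)*(d + 2)^2*(d - 2)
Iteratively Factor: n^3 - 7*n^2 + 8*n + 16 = (n + 1)*(n^2 - 8*n + 16) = (n - 4)*(n + 1)*(n - 4)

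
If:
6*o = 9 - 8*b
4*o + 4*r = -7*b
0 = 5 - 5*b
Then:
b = 1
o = 1/6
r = -23/12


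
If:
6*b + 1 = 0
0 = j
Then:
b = -1/6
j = 0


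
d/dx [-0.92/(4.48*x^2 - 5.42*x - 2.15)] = (8.2432*x - 4.9864)/(-4.48*x^2 + 5.42*x + 2.15)^2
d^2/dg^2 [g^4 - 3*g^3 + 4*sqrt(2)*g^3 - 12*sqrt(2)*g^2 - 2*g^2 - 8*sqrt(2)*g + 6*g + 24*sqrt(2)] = 12*g^2 - 18*g + 24*sqrt(2)*g - 24*sqrt(2) - 4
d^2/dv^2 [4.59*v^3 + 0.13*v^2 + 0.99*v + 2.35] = 27.54*v + 0.26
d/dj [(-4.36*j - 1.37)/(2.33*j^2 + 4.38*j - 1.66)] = (10.1588*j^2 + 6.3842*j + 13.2382)/(5.4289*j^4 + 20.4108*j^3 + 11.4488*j^2 - 14.5416*j + 2.7556)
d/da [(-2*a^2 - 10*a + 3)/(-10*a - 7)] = 4*(5*a^2 + 7*a + 25)/(100*a^2 + 140*a + 49)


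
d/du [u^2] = 2*u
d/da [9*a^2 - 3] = 18*a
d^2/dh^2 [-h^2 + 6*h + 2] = -2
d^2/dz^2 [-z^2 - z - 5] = -2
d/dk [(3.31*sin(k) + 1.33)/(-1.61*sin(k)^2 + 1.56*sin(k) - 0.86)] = (5.3291*sin(k)^2 + 4.2826*sin(k) - 4.9214)*cos(k)/(2.5921*sin(k)^4 - 5.0232*sin(k)^3 + 5.2028*sin(k)^2 - 2.6832*sin(k) + 0.7396)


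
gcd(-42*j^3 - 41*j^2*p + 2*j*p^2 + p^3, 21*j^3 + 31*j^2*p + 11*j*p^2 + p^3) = 7*j^2 + 8*j*p + p^2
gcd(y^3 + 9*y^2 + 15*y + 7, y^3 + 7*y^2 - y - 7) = y^2 + 8*y + 7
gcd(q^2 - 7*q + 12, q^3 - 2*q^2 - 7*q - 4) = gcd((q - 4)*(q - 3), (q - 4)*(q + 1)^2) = q - 4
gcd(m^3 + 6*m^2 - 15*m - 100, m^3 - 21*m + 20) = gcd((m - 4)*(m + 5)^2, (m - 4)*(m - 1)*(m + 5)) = m^2 + m - 20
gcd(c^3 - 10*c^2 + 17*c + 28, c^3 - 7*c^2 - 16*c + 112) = c^2 - 11*c + 28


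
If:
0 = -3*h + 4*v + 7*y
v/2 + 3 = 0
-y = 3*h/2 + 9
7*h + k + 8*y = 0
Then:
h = -58/9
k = 358/9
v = -6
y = 2/3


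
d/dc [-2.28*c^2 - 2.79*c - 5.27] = -4.56*c - 2.79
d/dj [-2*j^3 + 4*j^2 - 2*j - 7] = -6*j^2 + 8*j - 2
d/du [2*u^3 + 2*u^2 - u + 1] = 6*u^2 + 4*u - 1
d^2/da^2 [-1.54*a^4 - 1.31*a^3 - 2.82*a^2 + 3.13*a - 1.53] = -18.48*a^2 - 7.86*a - 5.64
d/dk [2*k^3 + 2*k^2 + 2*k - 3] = 6*k^2 + 4*k + 2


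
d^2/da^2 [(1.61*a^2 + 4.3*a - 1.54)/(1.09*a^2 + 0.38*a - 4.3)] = (8.88393600000001*a^3 + 34.298376*a^2 + 117.097392*a + 58.709488)/(1.295029*a^6 + 1.354434*a^5 - 14.854302*a^4 - 10.631488*a^3 + 58.59954*a^2 + 21.0786*a - 79.507)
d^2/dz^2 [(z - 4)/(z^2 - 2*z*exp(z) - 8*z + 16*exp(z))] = 2*(4*(z - 4)*(z*exp(z) - z - 7*exp(z) + 4)^2 + (z^2 - 2*z*exp(z) - 8*z + 16*exp(z))*(2*z*exp(z) - 2*z - (z - 4)*(-z*exp(z) + 6*exp(z) + 1) - 14*exp(z) + 8))/(z^2 - 2*z*exp(z) - 8*z + 16*exp(z))^3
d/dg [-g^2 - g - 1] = -2*g - 1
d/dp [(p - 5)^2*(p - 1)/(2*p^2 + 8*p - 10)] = (p^2 + 10*p - 75)/(2*(p^2 + 10*p + 25))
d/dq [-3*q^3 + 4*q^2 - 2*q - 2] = -9*q^2 + 8*q - 2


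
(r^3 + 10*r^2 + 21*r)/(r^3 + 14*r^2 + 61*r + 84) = r/(r + 4)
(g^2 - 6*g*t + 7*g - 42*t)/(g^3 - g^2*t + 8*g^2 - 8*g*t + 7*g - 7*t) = (-g + 6*t)/(-g^2 + g*t - g + t)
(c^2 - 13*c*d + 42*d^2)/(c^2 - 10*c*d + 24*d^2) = (c - 7*d)/(c - 4*d)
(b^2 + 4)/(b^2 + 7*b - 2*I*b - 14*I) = (b + 2*I)/(b + 7)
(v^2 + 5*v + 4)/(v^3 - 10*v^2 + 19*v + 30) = (v + 4)/(v^2 - 11*v + 30)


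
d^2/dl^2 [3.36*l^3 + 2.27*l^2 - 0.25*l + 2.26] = 20.16*l + 4.54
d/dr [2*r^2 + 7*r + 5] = 4*r + 7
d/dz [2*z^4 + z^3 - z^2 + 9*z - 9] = 8*z^3 + 3*z^2 - 2*z + 9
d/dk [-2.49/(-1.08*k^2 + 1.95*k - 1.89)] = (4.8555 - 5.3784*k)/(1.08*k^2 - 1.95*k + 1.89)^2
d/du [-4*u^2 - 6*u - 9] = -8*u - 6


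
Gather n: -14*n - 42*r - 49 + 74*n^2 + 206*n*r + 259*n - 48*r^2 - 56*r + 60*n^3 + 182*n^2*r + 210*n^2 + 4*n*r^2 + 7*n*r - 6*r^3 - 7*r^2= 60*n^3 + n^2*(182*r + 284) + n*(4*r^2 + 213*r + 245) - 6*r^3 - 55*r^2 - 98*r - 49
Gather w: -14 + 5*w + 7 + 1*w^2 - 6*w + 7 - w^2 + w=0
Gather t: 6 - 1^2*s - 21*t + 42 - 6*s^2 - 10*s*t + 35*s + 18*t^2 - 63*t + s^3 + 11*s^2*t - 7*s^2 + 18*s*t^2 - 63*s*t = s^3 - 13*s^2 + 34*s + t^2*(18*s + 18) + t*(11*s^2 - 73*s - 84) + 48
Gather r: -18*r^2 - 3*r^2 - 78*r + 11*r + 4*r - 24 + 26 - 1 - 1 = -21*r^2 - 63*r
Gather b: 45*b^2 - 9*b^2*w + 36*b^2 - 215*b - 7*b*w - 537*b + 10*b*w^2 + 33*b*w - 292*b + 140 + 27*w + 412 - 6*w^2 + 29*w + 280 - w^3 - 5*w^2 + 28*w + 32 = b^2*(81 - 9*w) + b*(10*w^2 + 26*w - 1044) - w^3 - 11*w^2 + 84*w + 864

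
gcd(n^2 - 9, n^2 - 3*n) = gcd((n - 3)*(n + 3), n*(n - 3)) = n - 3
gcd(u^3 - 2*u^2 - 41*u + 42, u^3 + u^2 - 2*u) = u - 1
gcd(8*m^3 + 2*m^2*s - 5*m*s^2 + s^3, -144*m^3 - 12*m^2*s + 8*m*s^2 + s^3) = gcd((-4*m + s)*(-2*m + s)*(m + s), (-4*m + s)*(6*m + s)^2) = -4*m + s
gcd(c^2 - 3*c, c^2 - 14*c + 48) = 1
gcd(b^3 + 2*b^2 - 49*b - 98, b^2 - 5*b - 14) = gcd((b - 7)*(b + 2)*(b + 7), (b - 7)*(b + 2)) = b^2 - 5*b - 14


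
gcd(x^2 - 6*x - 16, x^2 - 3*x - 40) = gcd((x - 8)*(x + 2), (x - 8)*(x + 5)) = x - 8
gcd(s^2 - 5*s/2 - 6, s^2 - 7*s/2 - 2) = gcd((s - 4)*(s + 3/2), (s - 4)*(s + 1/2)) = s - 4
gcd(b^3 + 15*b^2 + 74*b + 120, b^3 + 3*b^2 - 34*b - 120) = b^2 + 9*b + 20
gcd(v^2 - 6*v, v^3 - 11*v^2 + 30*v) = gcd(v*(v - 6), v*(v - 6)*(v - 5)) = v^2 - 6*v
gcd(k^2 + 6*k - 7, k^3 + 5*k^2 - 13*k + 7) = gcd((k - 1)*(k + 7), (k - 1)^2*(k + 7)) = k^2 + 6*k - 7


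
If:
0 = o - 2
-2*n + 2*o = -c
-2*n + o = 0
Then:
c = -2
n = 1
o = 2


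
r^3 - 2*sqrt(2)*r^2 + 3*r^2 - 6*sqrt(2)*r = r*(r + 3)*(r - 2*sqrt(2))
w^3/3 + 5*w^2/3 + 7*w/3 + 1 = (w/3 + 1)*(w + 1)^2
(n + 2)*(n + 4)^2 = n^3 + 10*n^2 + 32*n + 32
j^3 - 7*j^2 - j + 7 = (j - 7)*(j - 1)*(j + 1)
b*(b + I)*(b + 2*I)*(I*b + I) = I*b^4 - 3*b^3 + I*b^3 - 3*b^2 - 2*I*b^2 - 2*I*b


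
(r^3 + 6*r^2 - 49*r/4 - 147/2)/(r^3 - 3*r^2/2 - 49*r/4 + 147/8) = 2*(r + 6)/(2*r - 3)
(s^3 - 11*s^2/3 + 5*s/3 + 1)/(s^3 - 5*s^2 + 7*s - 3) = (s + 1/3)/(s - 1)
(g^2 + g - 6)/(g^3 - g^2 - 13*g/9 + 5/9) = 9*(g^2 + g - 6)/(9*g^3 - 9*g^2 - 13*g + 5)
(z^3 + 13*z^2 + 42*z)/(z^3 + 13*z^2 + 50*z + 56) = z*(z + 6)/(z^2 + 6*z + 8)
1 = 1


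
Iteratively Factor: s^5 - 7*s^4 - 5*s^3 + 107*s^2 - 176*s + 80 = (s - 1)*(s^4 - 6*s^3 - 11*s^2 + 96*s - 80) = (s - 1)*(s + 4)*(s^3 - 10*s^2 + 29*s - 20) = (s - 5)*(s - 1)*(s + 4)*(s^2 - 5*s + 4) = (s - 5)*(s - 1)^2*(s + 4)*(s - 4)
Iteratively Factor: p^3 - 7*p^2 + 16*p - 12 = (p - 2)*(p^2 - 5*p + 6) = (p - 3)*(p - 2)*(p - 2)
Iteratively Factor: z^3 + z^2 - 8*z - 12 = (z + 2)*(z^2 - z - 6) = (z - 3)*(z + 2)*(z + 2)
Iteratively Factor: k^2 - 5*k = (k)*(k - 5)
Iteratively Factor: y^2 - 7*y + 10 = (y - 5)*(y - 2)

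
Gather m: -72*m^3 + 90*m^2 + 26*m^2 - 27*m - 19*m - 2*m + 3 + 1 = -72*m^3 + 116*m^2 - 48*m + 4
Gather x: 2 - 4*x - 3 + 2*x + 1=-2*x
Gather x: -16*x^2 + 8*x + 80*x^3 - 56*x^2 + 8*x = 80*x^3 - 72*x^2 + 16*x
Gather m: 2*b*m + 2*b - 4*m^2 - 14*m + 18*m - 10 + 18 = 2*b - 4*m^2 + m*(2*b + 4) + 8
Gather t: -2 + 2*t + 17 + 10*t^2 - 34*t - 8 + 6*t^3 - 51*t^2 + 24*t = 6*t^3 - 41*t^2 - 8*t + 7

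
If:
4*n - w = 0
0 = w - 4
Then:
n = 1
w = 4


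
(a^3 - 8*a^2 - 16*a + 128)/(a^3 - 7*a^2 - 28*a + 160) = (a + 4)/(a + 5)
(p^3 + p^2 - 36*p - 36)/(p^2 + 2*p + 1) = (p^2 - 36)/(p + 1)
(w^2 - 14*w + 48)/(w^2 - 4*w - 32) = (w - 6)/(w + 4)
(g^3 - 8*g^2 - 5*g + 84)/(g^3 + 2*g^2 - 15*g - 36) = (g - 7)/(g + 3)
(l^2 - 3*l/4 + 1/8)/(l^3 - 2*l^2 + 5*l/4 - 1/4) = (4*l - 1)/(2*(2*l^2 - 3*l + 1))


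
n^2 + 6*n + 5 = (n + 1)*(n + 5)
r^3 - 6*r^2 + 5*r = r*(r - 5)*(r - 1)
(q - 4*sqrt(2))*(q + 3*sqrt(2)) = q^2 - sqrt(2)*q - 24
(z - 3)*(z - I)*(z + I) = z^3 - 3*z^2 + z - 3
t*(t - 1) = t^2 - t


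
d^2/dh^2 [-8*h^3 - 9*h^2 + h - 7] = -48*h - 18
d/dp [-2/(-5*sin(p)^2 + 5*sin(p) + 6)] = 10*(1 - 2*sin(p))*cos(p)/(-5*sin(p)^2 + 5*sin(p) + 6)^2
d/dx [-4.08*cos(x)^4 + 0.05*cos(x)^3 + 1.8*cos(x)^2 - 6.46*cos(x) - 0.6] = (16.32*cos(x)^3 - 0.15*cos(x)^2 - 3.6*cos(x) + 6.46)*sin(x)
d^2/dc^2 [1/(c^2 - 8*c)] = 2*(-c*(c - 8) + 4*(c - 4)^2)/(c^3*(c - 8)^3)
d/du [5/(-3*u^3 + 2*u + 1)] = 5*(9*u^2 - 2)/(-3*u^3 + 2*u + 1)^2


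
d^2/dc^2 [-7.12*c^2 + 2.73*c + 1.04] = -14.2400000000000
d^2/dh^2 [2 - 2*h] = 0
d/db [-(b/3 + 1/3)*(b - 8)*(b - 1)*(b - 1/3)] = -4*b^3/3 + 25*b^2/3 - 10*b/9 - 25/9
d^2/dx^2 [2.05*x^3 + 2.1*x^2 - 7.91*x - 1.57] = 12.3*x + 4.2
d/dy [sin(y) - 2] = cos(y)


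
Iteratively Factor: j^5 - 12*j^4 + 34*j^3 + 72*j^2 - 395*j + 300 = (j - 4)*(j^4 - 8*j^3 + 2*j^2 + 80*j - 75) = (j - 4)*(j + 3)*(j^3 - 11*j^2 + 35*j - 25) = (j - 5)*(j - 4)*(j + 3)*(j^2 - 6*j + 5) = (j - 5)*(j - 4)*(j - 1)*(j + 3)*(j - 5)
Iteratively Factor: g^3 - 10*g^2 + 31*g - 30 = (g - 5)*(g^2 - 5*g + 6) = (g - 5)*(g - 3)*(g - 2)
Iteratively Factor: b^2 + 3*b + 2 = (b + 2)*(b + 1)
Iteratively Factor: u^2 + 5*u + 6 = (u + 3)*(u + 2)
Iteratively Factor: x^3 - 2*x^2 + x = (x - 1)*(x^2 - x) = (x - 1)^2*(x)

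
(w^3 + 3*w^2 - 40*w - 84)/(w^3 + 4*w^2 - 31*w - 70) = (w - 6)/(w - 5)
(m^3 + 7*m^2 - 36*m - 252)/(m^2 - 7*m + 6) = (m^2 + 13*m + 42)/(m - 1)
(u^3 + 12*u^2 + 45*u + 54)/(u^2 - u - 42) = (u^2 + 6*u + 9)/(u - 7)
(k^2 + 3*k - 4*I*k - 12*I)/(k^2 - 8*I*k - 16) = (k + 3)/(k - 4*I)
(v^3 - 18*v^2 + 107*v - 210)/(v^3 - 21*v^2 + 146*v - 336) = (v - 5)/(v - 8)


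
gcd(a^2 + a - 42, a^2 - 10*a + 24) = a - 6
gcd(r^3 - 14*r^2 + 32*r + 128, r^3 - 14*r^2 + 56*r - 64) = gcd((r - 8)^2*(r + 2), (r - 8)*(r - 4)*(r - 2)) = r - 8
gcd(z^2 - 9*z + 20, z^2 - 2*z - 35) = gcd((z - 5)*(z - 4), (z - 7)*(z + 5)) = 1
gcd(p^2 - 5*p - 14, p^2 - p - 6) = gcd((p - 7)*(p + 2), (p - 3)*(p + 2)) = p + 2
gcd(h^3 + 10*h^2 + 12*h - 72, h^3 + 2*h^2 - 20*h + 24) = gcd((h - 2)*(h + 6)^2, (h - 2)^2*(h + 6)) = h^2 + 4*h - 12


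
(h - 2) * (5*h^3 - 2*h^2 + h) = 5*h^4 - 12*h^3 + 5*h^2 - 2*h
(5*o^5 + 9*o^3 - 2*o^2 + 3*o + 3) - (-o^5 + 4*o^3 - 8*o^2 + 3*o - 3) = 6*o^5 + 5*o^3 + 6*o^2 + 6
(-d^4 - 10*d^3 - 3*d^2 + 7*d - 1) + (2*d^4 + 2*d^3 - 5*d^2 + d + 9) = d^4 - 8*d^3 - 8*d^2 + 8*d + 8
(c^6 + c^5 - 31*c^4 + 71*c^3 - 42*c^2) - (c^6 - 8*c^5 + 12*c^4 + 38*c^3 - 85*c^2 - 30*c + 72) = 9*c^5 - 43*c^4 + 33*c^3 + 43*c^2 + 30*c - 72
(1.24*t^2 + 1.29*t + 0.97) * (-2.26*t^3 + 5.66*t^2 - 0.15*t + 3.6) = -2.8024*t^5 + 4.103*t^4 + 4.9232*t^3 + 9.7607*t^2 + 4.4985*t + 3.492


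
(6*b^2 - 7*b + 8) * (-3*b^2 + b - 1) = -18*b^4 + 27*b^3 - 37*b^2 + 15*b - 8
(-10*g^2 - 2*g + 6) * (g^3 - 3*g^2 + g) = -10*g^5 + 28*g^4 + 2*g^3 - 20*g^2 + 6*g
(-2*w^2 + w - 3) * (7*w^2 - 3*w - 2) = -14*w^4 + 13*w^3 - 20*w^2 + 7*w + 6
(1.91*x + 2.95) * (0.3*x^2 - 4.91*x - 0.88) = 0.573*x^3 - 8.4931*x^2 - 16.1653*x - 2.596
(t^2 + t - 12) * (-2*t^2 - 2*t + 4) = -2*t^4 - 4*t^3 + 26*t^2 + 28*t - 48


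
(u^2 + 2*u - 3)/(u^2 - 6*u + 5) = (u + 3)/(u - 5)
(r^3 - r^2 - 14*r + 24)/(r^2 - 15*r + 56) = (r^3 - r^2 - 14*r + 24)/(r^2 - 15*r + 56)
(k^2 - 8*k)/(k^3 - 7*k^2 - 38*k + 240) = k/(k^2 + k - 30)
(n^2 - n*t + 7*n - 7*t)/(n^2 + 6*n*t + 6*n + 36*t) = (n^2 - n*t + 7*n - 7*t)/(n^2 + 6*n*t + 6*n + 36*t)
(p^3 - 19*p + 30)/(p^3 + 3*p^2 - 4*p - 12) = (p^2 + 2*p - 15)/(p^2 + 5*p + 6)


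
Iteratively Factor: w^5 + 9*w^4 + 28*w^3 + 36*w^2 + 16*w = (w + 1)*(w^4 + 8*w^3 + 20*w^2 + 16*w) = (w + 1)*(w + 4)*(w^3 + 4*w^2 + 4*w) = (w + 1)*(w + 2)*(w + 4)*(w^2 + 2*w) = (w + 1)*(w + 2)^2*(w + 4)*(w)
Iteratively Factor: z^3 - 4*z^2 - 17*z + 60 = (z + 4)*(z^2 - 8*z + 15) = (z - 3)*(z + 4)*(z - 5)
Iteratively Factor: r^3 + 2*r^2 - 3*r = (r)*(r^2 + 2*r - 3) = r*(r - 1)*(r + 3)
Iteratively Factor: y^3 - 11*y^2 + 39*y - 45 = (y - 3)*(y^2 - 8*y + 15) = (y - 5)*(y - 3)*(y - 3)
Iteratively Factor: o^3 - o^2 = (o)*(o^2 - o) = o*(o - 1)*(o)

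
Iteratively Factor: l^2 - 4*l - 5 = (l + 1)*(l - 5)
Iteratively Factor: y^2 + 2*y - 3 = (y - 1)*(y + 3)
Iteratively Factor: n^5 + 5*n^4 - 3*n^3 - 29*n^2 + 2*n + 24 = (n + 3)*(n^4 + 2*n^3 - 9*n^2 - 2*n + 8) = (n - 2)*(n + 3)*(n^3 + 4*n^2 - n - 4) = (n - 2)*(n + 3)*(n + 4)*(n^2 - 1) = (n - 2)*(n - 1)*(n + 3)*(n + 4)*(n + 1)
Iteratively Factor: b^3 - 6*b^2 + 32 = (b - 4)*(b^2 - 2*b - 8) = (b - 4)^2*(b + 2)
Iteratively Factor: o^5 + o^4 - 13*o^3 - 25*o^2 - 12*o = (o + 3)*(o^4 - 2*o^3 - 7*o^2 - 4*o) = o*(o + 3)*(o^3 - 2*o^2 - 7*o - 4) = o*(o + 1)*(o + 3)*(o^2 - 3*o - 4) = o*(o - 4)*(o + 1)*(o + 3)*(o + 1)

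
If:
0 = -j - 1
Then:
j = -1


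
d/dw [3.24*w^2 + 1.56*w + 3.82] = 6.48*w + 1.56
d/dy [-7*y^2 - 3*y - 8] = -14*y - 3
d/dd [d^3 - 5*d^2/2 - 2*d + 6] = 3*d^2 - 5*d - 2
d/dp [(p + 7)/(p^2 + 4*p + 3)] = (p^2 + 4*p - 2*(p + 2)*(p + 7) + 3)/(p^2 + 4*p + 3)^2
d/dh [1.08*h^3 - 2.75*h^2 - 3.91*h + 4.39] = 3.24*h^2 - 5.5*h - 3.91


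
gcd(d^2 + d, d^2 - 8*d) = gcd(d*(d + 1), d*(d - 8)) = d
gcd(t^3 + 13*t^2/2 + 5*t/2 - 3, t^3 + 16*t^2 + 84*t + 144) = t + 6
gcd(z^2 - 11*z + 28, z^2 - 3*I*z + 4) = 1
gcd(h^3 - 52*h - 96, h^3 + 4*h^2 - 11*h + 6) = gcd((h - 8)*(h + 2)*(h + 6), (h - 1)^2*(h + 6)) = h + 6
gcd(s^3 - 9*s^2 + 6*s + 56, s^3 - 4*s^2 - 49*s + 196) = s^2 - 11*s + 28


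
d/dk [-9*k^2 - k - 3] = -18*k - 1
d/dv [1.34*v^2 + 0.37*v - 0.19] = 2.68*v + 0.37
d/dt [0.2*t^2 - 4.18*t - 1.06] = 0.4*t - 4.18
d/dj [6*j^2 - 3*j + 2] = 12*j - 3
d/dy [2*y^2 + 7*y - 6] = 4*y + 7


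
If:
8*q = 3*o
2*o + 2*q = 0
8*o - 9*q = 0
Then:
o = 0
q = 0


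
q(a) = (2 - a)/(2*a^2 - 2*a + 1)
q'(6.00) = 0.01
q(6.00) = -0.07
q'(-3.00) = 0.07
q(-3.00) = 0.20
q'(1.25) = -1.47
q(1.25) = 0.46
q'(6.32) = 0.01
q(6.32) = -0.06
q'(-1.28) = 0.35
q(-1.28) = 0.48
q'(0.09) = 3.28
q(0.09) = 2.28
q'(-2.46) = 0.11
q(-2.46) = 0.25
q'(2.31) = -0.10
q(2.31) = -0.04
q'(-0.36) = 1.57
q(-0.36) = 1.19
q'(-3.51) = 0.05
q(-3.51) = 0.17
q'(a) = (2 - 4*a)*(2 - a)/(2*a^2 - 2*a + 1)^2 - 1/(2*a^2 - 2*a + 1) = (2*a^2 - 8*a + 3)/(4*a^4 - 8*a^3 + 8*a^2 - 4*a + 1)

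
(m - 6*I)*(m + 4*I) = m^2 - 2*I*m + 24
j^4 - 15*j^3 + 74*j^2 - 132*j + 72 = (j - 6)^2*(j - 2)*(j - 1)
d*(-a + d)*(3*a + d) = -3*a^2*d + 2*a*d^2 + d^3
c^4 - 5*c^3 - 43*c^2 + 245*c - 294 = (c - 7)*(c - 3)*(c - 2)*(c + 7)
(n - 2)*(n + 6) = n^2 + 4*n - 12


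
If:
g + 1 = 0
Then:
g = -1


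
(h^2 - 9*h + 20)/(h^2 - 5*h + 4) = (h - 5)/(h - 1)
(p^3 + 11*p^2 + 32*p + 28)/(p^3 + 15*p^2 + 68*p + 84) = (p + 2)/(p + 6)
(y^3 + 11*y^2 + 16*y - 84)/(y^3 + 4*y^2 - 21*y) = (y^2 + 4*y - 12)/(y*(y - 3))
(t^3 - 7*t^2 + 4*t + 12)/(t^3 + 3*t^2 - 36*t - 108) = (t^2 - t - 2)/(t^2 + 9*t + 18)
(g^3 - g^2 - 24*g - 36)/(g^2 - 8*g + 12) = (g^2 + 5*g + 6)/(g - 2)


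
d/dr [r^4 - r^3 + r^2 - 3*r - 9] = 4*r^3 - 3*r^2 + 2*r - 3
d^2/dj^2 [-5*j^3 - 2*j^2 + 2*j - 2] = -30*j - 4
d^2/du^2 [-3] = 0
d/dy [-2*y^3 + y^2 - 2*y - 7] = -6*y^2 + 2*y - 2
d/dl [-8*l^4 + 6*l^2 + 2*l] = -32*l^3 + 12*l + 2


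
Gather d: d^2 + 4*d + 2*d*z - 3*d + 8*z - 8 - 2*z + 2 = d^2 + d*(2*z + 1) + 6*z - 6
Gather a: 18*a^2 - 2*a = 18*a^2 - 2*a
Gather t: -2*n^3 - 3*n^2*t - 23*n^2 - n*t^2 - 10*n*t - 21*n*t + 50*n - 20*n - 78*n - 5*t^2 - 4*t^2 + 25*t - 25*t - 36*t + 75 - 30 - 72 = -2*n^3 - 23*n^2 - 48*n + t^2*(-n - 9) + t*(-3*n^2 - 31*n - 36) - 27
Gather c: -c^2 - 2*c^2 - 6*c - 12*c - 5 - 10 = -3*c^2 - 18*c - 15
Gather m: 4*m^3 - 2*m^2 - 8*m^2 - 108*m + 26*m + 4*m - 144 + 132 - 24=4*m^3 - 10*m^2 - 78*m - 36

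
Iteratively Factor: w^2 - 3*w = (w)*(w - 3)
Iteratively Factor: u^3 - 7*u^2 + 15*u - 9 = (u - 1)*(u^2 - 6*u + 9) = (u - 3)*(u - 1)*(u - 3)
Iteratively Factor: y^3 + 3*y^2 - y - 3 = (y - 1)*(y^2 + 4*y + 3) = (y - 1)*(y + 3)*(y + 1)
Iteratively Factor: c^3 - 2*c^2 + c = (c - 1)*(c^2 - c) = (c - 1)^2*(c)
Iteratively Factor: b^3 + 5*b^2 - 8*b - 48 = (b - 3)*(b^2 + 8*b + 16) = (b - 3)*(b + 4)*(b + 4)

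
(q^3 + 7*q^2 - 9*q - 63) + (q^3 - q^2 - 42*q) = 2*q^3 + 6*q^2 - 51*q - 63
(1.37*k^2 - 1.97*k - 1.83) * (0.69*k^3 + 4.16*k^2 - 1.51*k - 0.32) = 0.9453*k^5 + 4.3399*k^4 - 11.5266*k^3 - 5.0765*k^2 + 3.3937*k + 0.5856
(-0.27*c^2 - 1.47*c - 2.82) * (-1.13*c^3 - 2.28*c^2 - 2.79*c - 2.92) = 0.3051*c^5 + 2.2767*c^4 + 7.2915*c^3 + 11.3193*c^2 + 12.1602*c + 8.2344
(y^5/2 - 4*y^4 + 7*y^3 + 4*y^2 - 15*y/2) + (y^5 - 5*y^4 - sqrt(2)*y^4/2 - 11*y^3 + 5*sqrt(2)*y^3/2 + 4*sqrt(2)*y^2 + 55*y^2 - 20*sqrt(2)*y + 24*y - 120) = 3*y^5/2 - 9*y^4 - sqrt(2)*y^4/2 - 4*y^3 + 5*sqrt(2)*y^3/2 + 4*sqrt(2)*y^2 + 59*y^2 - 20*sqrt(2)*y + 33*y/2 - 120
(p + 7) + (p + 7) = 2*p + 14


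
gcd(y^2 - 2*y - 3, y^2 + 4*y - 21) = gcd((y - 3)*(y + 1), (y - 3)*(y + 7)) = y - 3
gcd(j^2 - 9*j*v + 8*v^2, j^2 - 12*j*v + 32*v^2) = -j + 8*v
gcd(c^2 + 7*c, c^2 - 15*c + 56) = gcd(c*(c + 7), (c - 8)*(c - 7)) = 1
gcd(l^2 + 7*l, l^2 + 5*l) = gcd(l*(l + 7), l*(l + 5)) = l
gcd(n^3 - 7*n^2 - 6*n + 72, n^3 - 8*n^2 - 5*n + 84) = n^2 - n - 12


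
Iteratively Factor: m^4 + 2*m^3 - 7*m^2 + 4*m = (m - 1)*(m^3 + 3*m^2 - 4*m) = (m - 1)^2*(m^2 + 4*m) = m*(m - 1)^2*(m + 4)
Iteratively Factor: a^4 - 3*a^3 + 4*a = (a - 2)*(a^3 - a^2 - 2*a) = a*(a - 2)*(a^2 - a - 2) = a*(a - 2)^2*(a + 1)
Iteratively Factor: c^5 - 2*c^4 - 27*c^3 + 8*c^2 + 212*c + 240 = (c + 2)*(c^4 - 4*c^3 - 19*c^2 + 46*c + 120) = (c + 2)*(c + 3)*(c^3 - 7*c^2 + 2*c + 40) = (c - 5)*(c + 2)*(c + 3)*(c^2 - 2*c - 8) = (c - 5)*(c - 4)*(c + 2)*(c + 3)*(c + 2)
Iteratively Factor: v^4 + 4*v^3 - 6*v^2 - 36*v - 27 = (v + 3)*(v^3 + v^2 - 9*v - 9) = (v + 3)^2*(v^2 - 2*v - 3) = (v - 3)*(v + 3)^2*(v + 1)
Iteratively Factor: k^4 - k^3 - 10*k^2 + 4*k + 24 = (k - 2)*(k^3 + k^2 - 8*k - 12) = (k - 2)*(k + 2)*(k^2 - k - 6) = (k - 2)*(k + 2)^2*(k - 3)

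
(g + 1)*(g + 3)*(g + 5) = g^3 + 9*g^2 + 23*g + 15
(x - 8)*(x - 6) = x^2 - 14*x + 48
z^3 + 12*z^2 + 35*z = z*(z + 5)*(z + 7)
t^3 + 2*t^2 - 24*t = t*(t - 4)*(t + 6)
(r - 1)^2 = r^2 - 2*r + 1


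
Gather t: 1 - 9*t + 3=4 - 9*t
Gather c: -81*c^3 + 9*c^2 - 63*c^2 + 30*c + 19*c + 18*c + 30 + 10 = -81*c^3 - 54*c^2 + 67*c + 40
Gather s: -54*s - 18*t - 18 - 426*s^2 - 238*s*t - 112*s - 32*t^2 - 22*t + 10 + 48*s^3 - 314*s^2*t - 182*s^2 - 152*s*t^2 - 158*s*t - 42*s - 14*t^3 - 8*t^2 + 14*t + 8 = 48*s^3 + s^2*(-314*t - 608) + s*(-152*t^2 - 396*t - 208) - 14*t^3 - 40*t^2 - 26*t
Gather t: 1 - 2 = -1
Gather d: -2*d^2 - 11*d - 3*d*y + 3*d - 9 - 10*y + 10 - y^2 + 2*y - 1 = -2*d^2 + d*(-3*y - 8) - y^2 - 8*y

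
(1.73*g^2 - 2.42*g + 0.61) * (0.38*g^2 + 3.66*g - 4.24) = 0.6574*g^4 + 5.4122*g^3 - 15.9606*g^2 + 12.4934*g - 2.5864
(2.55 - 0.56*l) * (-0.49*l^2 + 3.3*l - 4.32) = 0.2744*l^3 - 3.0975*l^2 + 10.8342*l - 11.016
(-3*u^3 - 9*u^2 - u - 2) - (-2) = -3*u^3 - 9*u^2 - u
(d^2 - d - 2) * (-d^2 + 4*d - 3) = -d^4 + 5*d^3 - 5*d^2 - 5*d + 6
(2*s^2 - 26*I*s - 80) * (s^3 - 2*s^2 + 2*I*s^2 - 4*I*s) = 2*s^5 - 4*s^4 - 22*I*s^4 - 28*s^3 + 44*I*s^3 + 56*s^2 - 160*I*s^2 + 320*I*s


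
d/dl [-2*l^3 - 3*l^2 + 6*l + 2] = -6*l^2 - 6*l + 6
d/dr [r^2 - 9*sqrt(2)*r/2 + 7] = 2*r - 9*sqrt(2)/2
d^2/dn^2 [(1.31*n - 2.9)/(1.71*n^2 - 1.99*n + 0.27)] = ((15.1318 - 13.4406*n)*(1.71*n^2 - 1.99*n + 0.27) + (1.31*n - 2.9)*(3.42*n - 1.99)*(6.84*n - 3.98))/(1.71*n^2 - 1.99*n + 0.27)^3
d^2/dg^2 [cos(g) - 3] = -cos(g)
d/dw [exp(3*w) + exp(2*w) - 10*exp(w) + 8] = (3*exp(2*w) + 2*exp(w) - 10)*exp(w)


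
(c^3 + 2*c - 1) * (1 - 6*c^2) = -6*c^5 - 11*c^3 + 6*c^2 + 2*c - 1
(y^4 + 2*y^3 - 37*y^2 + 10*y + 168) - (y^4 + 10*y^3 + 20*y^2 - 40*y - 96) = -8*y^3 - 57*y^2 + 50*y + 264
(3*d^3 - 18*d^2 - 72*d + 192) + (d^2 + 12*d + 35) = 3*d^3 - 17*d^2 - 60*d + 227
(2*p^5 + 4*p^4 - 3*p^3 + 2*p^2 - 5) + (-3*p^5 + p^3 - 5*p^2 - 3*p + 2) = -p^5 + 4*p^4 - 2*p^3 - 3*p^2 - 3*p - 3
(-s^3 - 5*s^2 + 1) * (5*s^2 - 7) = -5*s^5 - 25*s^4 + 7*s^3 + 40*s^2 - 7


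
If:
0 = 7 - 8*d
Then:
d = 7/8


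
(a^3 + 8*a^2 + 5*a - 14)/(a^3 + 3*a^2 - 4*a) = (a^2 + 9*a + 14)/(a*(a + 4))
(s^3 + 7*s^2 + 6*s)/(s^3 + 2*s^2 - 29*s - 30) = s/(s - 5)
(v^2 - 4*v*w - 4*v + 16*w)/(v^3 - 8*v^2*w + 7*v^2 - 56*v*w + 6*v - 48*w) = (v^2 - 4*v*w - 4*v + 16*w)/(v^3 - 8*v^2*w + 7*v^2 - 56*v*w + 6*v - 48*w)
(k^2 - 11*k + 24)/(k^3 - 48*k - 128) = (k - 3)/(k^2 + 8*k + 16)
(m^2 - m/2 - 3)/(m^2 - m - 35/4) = 2*(-2*m^2 + m + 6)/(-4*m^2 + 4*m + 35)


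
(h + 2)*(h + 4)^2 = h^3 + 10*h^2 + 32*h + 32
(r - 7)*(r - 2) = r^2 - 9*r + 14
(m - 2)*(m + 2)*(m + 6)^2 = m^4 + 12*m^3 + 32*m^2 - 48*m - 144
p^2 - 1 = (p - 1)*(p + 1)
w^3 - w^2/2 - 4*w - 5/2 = (w - 5/2)*(w + 1)^2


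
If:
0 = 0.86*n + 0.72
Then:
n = -0.84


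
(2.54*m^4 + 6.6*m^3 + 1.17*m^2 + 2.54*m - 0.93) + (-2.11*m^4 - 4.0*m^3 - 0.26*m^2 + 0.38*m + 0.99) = 0.43*m^4 + 2.6*m^3 + 0.91*m^2 + 2.92*m + 0.0599999999999999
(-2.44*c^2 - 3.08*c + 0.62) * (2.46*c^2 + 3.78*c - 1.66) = -6.0024*c^4 - 16.8*c^3 - 6.0668*c^2 + 7.4564*c - 1.0292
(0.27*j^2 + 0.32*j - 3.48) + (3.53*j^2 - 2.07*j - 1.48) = 3.8*j^2 - 1.75*j - 4.96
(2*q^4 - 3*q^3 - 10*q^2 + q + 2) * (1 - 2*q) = -4*q^5 + 8*q^4 + 17*q^3 - 12*q^2 - 3*q + 2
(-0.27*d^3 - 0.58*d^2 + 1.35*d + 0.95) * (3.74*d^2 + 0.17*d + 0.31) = -1.0098*d^5 - 2.2151*d^4 + 4.8667*d^3 + 3.6027*d^2 + 0.58*d + 0.2945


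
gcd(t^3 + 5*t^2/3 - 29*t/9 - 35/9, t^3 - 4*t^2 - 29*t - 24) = t + 1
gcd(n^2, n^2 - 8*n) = n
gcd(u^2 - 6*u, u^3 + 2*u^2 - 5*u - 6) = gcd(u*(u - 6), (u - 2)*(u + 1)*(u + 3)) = 1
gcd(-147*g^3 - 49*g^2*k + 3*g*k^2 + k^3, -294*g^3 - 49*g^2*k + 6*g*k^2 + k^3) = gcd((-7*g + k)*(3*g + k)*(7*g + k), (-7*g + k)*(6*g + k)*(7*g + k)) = 49*g^2 - k^2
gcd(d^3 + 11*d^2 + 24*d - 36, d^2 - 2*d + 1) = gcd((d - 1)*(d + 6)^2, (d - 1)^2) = d - 1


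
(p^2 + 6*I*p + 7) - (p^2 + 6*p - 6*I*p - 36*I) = -6*p + 12*I*p + 7 + 36*I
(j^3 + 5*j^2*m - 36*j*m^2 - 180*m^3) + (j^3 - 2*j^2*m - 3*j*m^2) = 2*j^3 + 3*j^2*m - 39*j*m^2 - 180*m^3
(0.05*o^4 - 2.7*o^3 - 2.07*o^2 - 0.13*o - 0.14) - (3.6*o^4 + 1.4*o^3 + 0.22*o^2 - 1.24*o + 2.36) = -3.55*o^4 - 4.1*o^3 - 2.29*o^2 + 1.11*o - 2.5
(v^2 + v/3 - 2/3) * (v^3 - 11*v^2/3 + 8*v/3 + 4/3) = v^5 - 10*v^4/3 + 7*v^3/9 + 14*v^2/3 - 4*v/3 - 8/9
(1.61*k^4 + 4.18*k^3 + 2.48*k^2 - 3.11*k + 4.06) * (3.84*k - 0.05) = 6.1824*k^5 + 15.9707*k^4 + 9.3142*k^3 - 12.0664*k^2 + 15.7459*k - 0.203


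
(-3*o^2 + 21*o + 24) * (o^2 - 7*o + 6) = -3*o^4 + 42*o^3 - 141*o^2 - 42*o + 144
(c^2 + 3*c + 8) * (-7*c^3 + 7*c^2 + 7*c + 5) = -7*c^5 - 14*c^4 - 28*c^3 + 82*c^2 + 71*c + 40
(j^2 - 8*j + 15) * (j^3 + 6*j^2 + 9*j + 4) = j^5 - 2*j^4 - 24*j^3 + 22*j^2 + 103*j + 60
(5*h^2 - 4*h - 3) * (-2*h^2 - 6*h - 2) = -10*h^4 - 22*h^3 + 20*h^2 + 26*h + 6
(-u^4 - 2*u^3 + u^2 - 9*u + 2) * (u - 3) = -u^5 + u^4 + 7*u^3 - 12*u^2 + 29*u - 6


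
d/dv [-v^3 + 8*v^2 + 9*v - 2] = -3*v^2 + 16*v + 9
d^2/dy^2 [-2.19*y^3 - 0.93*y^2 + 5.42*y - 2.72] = -13.14*y - 1.86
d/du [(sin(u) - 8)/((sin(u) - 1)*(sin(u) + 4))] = (16*sin(u) + cos(u)^2 + 19)*cos(u)/((sin(u) - 1)^2*(sin(u) + 4)^2)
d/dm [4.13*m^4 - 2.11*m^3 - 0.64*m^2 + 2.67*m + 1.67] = 16.52*m^3 - 6.33*m^2 - 1.28*m + 2.67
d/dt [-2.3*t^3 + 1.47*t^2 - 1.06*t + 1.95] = -6.9*t^2 + 2.94*t - 1.06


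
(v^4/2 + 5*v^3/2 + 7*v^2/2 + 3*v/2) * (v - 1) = v^5/2 + 2*v^4 + v^3 - 2*v^2 - 3*v/2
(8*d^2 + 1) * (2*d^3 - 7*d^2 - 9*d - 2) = 16*d^5 - 56*d^4 - 70*d^3 - 23*d^2 - 9*d - 2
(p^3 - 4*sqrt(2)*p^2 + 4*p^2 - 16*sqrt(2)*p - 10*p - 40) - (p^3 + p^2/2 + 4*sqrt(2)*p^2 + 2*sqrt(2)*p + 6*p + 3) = -8*sqrt(2)*p^2 + 7*p^2/2 - 18*sqrt(2)*p - 16*p - 43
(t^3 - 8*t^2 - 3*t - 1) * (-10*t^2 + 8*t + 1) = -10*t^5 + 88*t^4 - 33*t^3 - 22*t^2 - 11*t - 1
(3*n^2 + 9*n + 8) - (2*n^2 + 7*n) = n^2 + 2*n + 8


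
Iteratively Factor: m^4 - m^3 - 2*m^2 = (m - 2)*(m^3 + m^2) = m*(m - 2)*(m^2 + m) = m*(m - 2)*(m + 1)*(m)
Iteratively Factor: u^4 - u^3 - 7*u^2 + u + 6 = (u + 2)*(u^3 - 3*u^2 - u + 3) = (u - 1)*(u + 2)*(u^2 - 2*u - 3) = (u - 1)*(u + 1)*(u + 2)*(u - 3)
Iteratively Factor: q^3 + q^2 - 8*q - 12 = (q + 2)*(q^2 - q - 6) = (q - 3)*(q + 2)*(q + 2)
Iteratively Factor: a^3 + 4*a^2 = (a)*(a^2 + 4*a) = a^2*(a + 4)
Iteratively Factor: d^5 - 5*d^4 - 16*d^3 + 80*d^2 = (d)*(d^4 - 5*d^3 - 16*d^2 + 80*d) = d*(d - 5)*(d^3 - 16*d) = d*(d - 5)*(d - 4)*(d^2 + 4*d) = d*(d - 5)*(d - 4)*(d + 4)*(d)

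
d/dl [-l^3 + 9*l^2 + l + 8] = -3*l^2 + 18*l + 1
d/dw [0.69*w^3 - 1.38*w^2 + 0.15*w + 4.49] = 2.07*w^2 - 2.76*w + 0.15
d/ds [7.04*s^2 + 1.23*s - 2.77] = 14.08*s + 1.23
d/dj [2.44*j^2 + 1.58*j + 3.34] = 4.88*j + 1.58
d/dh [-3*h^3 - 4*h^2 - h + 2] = -9*h^2 - 8*h - 1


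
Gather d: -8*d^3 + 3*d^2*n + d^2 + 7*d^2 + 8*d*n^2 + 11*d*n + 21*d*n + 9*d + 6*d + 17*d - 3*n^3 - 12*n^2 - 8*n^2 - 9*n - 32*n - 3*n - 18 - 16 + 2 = -8*d^3 + d^2*(3*n + 8) + d*(8*n^2 + 32*n + 32) - 3*n^3 - 20*n^2 - 44*n - 32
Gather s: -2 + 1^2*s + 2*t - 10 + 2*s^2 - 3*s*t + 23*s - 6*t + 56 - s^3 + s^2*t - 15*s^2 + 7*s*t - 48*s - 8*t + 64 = -s^3 + s^2*(t - 13) + s*(4*t - 24) - 12*t + 108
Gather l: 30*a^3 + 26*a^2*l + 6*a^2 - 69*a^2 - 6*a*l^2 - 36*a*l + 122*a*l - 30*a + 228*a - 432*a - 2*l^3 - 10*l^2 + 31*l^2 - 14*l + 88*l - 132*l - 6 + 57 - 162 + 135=30*a^3 - 63*a^2 - 234*a - 2*l^3 + l^2*(21 - 6*a) + l*(26*a^2 + 86*a - 58) + 24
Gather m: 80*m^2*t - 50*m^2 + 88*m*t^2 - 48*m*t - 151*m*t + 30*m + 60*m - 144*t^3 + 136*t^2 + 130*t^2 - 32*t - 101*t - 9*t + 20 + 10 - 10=m^2*(80*t - 50) + m*(88*t^2 - 199*t + 90) - 144*t^3 + 266*t^2 - 142*t + 20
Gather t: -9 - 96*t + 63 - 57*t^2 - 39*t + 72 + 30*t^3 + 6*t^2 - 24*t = 30*t^3 - 51*t^2 - 159*t + 126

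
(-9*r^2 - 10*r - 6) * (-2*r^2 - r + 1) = 18*r^4 + 29*r^3 + 13*r^2 - 4*r - 6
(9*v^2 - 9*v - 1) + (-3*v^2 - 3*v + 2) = 6*v^2 - 12*v + 1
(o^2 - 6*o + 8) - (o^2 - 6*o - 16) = 24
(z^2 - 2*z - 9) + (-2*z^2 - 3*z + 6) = -z^2 - 5*z - 3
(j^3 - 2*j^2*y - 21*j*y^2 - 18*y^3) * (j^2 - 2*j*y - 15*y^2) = j^5 - 4*j^4*y - 32*j^3*y^2 + 54*j^2*y^3 + 351*j*y^4 + 270*y^5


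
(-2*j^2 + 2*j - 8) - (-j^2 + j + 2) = -j^2 + j - 10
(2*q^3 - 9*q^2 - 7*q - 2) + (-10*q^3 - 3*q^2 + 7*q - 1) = -8*q^3 - 12*q^2 - 3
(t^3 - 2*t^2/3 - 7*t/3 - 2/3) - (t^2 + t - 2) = t^3 - 5*t^2/3 - 10*t/3 + 4/3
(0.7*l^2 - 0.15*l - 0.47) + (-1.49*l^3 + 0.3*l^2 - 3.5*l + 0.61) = -1.49*l^3 + 1.0*l^2 - 3.65*l + 0.14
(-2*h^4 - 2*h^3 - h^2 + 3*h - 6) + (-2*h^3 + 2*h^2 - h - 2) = -2*h^4 - 4*h^3 + h^2 + 2*h - 8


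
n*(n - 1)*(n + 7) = n^3 + 6*n^2 - 7*n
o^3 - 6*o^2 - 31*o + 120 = (o - 8)*(o - 3)*(o + 5)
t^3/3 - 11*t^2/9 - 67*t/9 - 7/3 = (t/3 + 1)*(t - 7)*(t + 1/3)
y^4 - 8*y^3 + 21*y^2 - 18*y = y*(y - 3)^2*(y - 2)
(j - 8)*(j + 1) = j^2 - 7*j - 8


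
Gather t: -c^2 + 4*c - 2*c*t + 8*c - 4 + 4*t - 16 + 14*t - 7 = -c^2 + 12*c + t*(18 - 2*c) - 27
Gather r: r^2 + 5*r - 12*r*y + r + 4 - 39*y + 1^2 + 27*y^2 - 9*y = r^2 + r*(6 - 12*y) + 27*y^2 - 48*y + 5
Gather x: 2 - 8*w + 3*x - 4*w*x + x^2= -8*w + x^2 + x*(3 - 4*w) + 2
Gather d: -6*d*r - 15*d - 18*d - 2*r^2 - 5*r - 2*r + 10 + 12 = d*(-6*r - 33) - 2*r^2 - 7*r + 22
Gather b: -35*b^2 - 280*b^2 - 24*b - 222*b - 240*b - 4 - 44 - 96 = -315*b^2 - 486*b - 144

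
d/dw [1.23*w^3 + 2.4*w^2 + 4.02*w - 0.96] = 3.69*w^2 + 4.8*w + 4.02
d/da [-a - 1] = -1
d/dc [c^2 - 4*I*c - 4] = 2*c - 4*I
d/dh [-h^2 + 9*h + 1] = 9 - 2*h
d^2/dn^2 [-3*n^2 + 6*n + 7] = -6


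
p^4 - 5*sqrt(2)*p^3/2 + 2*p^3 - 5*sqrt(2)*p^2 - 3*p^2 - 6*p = p*(p + 2)*(p - 3*sqrt(2))*(p + sqrt(2)/2)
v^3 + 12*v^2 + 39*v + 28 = (v + 1)*(v + 4)*(v + 7)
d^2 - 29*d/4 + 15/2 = (d - 6)*(d - 5/4)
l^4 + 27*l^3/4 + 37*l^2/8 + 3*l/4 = l*(l + 1/4)*(l + 1/2)*(l + 6)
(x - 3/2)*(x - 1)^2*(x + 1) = x^4 - 5*x^3/2 + x^2/2 + 5*x/2 - 3/2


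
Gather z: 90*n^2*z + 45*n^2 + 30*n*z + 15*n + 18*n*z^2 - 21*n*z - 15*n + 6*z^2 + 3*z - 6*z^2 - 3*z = 45*n^2 + 18*n*z^2 + z*(90*n^2 + 9*n)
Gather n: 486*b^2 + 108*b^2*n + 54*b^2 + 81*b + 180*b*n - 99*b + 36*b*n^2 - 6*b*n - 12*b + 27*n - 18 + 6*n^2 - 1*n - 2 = 540*b^2 - 30*b + n^2*(36*b + 6) + n*(108*b^2 + 174*b + 26) - 20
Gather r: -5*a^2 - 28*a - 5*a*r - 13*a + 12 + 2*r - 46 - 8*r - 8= -5*a^2 - 41*a + r*(-5*a - 6) - 42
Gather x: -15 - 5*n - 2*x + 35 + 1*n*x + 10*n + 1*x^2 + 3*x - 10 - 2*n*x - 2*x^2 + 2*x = 5*n - x^2 + x*(3 - n) + 10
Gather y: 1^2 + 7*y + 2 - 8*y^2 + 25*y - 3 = -8*y^2 + 32*y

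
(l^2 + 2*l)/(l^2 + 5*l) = (l + 2)/(l + 5)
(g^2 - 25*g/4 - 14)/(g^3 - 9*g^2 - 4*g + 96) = (g + 7/4)/(g^2 - g - 12)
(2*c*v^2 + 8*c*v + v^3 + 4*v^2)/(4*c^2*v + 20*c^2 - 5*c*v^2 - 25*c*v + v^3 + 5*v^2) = v*(2*c*v + 8*c + v^2 + 4*v)/(4*c^2*v + 20*c^2 - 5*c*v^2 - 25*c*v + v^3 + 5*v^2)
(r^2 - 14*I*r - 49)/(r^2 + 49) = (r - 7*I)/(r + 7*I)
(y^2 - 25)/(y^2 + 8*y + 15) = (y - 5)/(y + 3)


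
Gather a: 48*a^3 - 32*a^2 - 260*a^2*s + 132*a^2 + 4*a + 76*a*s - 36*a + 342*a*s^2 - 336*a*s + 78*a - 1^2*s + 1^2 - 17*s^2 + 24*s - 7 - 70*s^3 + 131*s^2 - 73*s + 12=48*a^3 + a^2*(100 - 260*s) + a*(342*s^2 - 260*s + 46) - 70*s^3 + 114*s^2 - 50*s + 6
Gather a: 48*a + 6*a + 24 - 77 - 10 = 54*a - 63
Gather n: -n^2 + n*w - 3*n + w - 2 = -n^2 + n*(w - 3) + w - 2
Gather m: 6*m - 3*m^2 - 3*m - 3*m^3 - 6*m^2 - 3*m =-3*m^3 - 9*m^2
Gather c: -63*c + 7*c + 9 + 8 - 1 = 16 - 56*c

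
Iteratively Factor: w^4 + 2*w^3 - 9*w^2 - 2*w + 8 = (w + 1)*(w^3 + w^2 - 10*w + 8) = (w - 2)*(w + 1)*(w^2 + 3*w - 4) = (w - 2)*(w - 1)*(w + 1)*(w + 4)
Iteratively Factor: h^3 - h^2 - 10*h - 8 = (h + 1)*(h^2 - 2*h - 8) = (h + 1)*(h + 2)*(h - 4)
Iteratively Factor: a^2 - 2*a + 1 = (a - 1)*(a - 1)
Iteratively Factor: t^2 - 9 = (t + 3)*(t - 3)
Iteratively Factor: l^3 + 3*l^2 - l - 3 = (l + 1)*(l^2 + 2*l - 3) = (l + 1)*(l + 3)*(l - 1)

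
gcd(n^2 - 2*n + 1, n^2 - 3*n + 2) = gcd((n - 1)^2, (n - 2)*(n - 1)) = n - 1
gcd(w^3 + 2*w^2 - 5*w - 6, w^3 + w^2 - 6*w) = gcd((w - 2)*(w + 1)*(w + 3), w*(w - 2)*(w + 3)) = w^2 + w - 6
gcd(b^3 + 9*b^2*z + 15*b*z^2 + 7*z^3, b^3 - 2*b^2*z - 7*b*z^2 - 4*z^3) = b^2 + 2*b*z + z^2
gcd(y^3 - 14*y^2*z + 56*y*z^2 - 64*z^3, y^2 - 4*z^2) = y - 2*z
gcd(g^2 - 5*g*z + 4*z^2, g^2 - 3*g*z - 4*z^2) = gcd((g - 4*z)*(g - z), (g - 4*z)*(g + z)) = -g + 4*z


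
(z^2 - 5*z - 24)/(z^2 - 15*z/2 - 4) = 2*(z + 3)/(2*z + 1)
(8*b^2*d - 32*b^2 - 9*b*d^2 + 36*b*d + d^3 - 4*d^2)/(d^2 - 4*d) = 8*b^2/d - 9*b + d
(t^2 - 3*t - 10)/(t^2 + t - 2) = (t - 5)/(t - 1)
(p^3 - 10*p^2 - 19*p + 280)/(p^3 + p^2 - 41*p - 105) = (p - 8)/(p + 3)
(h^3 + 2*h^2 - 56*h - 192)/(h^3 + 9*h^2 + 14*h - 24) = (h - 8)/(h - 1)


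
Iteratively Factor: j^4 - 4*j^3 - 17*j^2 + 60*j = (j)*(j^3 - 4*j^2 - 17*j + 60) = j*(j - 5)*(j^2 + j - 12) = j*(j - 5)*(j + 4)*(j - 3)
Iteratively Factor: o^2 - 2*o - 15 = (o + 3)*(o - 5)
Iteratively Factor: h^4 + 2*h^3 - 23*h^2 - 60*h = (h + 4)*(h^3 - 2*h^2 - 15*h) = (h + 3)*(h + 4)*(h^2 - 5*h) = h*(h + 3)*(h + 4)*(h - 5)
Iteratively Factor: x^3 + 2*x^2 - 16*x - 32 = (x - 4)*(x^2 + 6*x + 8) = (x - 4)*(x + 4)*(x + 2)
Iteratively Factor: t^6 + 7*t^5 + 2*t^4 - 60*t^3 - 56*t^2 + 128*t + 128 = (t + 1)*(t^5 + 6*t^4 - 4*t^3 - 56*t^2 + 128) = (t - 2)*(t + 1)*(t^4 + 8*t^3 + 12*t^2 - 32*t - 64) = (t - 2)^2*(t + 1)*(t^3 + 10*t^2 + 32*t + 32) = (t - 2)^2*(t + 1)*(t + 4)*(t^2 + 6*t + 8) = (t - 2)^2*(t + 1)*(t + 4)^2*(t + 2)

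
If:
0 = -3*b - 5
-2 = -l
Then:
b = -5/3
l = 2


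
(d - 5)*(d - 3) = d^2 - 8*d + 15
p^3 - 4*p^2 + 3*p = p*(p - 3)*(p - 1)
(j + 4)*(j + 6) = j^2 + 10*j + 24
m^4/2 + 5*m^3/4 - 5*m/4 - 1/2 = (m/2 + 1)*(m - 1)*(m + 1/2)*(m + 1)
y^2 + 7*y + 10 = (y + 2)*(y + 5)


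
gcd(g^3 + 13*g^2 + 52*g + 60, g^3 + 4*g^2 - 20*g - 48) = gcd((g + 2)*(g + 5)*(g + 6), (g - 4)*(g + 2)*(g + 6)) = g^2 + 8*g + 12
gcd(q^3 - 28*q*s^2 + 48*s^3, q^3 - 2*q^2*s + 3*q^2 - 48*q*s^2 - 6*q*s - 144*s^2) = q + 6*s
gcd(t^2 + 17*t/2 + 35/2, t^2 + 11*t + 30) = t + 5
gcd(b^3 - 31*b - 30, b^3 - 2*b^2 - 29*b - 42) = 1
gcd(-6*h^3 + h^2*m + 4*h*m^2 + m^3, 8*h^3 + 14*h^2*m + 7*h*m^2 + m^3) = 2*h + m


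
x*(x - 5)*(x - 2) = x^3 - 7*x^2 + 10*x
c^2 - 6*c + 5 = (c - 5)*(c - 1)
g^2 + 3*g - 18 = (g - 3)*(g + 6)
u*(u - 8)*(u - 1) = u^3 - 9*u^2 + 8*u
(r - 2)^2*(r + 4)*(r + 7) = r^4 + 7*r^3 - 12*r^2 - 68*r + 112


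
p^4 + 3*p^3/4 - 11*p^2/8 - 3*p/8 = p*(p - 1)*(p + 1/4)*(p + 3/2)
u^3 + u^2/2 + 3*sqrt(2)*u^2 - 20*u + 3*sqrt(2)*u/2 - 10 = (u + 1/2)*(u - 2*sqrt(2))*(u + 5*sqrt(2))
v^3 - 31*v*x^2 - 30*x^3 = (v - 6*x)*(v + x)*(v + 5*x)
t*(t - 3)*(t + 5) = t^3 + 2*t^2 - 15*t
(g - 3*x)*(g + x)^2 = g^3 - g^2*x - 5*g*x^2 - 3*x^3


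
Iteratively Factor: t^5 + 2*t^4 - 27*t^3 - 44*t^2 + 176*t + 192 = (t + 1)*(t^4 + t^3 - 28*t^2 - 16*t + 192) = (t + 1)*(t + 4)*(t^3 - 3*t^2 - 16*t + 48) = (t - 3)*(t + 1)*(t + 4)*(t^2 - 16) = (t - 3)*(t + 1)*(t + 4)^2*(t - 4)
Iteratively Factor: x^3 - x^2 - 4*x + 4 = (x - 1)*(x^2 - 4) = (x - 1)*(x + 2)*(x - 2)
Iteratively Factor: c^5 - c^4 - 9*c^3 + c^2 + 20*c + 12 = (c + 1)*(c^4 - 2*c^3 - 7*c^2 + 8*c + 12) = (c - 3)*(c + 1)*(c^3 + c^2 - 4*c - 4) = (c - 3)*(c - 2)*(c + 1)*(c^2 + 3*c + 2) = (c - 3)*(c - 2)*(c + 1)^2*(c + 2)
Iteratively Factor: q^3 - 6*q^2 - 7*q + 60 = (q - 4)*(q^2 - 2*q - 15) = (q - 4)*(q + 3)*(q - 5)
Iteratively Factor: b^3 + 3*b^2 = (b + 3)*(b^2) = b*(b + 3)*(b)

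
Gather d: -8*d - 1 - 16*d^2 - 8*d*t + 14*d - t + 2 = -16*d^2 + d*(6 - 8*t) - t + 1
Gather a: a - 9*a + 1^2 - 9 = -8*a - 8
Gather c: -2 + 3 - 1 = 0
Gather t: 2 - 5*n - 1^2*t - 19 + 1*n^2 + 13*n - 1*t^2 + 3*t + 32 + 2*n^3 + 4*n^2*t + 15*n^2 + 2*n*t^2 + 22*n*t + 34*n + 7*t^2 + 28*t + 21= 2*n^3 + 16*n^2 + 42*n + t^2*(2*n + 6) + t*(4*n^2 + 22*n + 30) + 36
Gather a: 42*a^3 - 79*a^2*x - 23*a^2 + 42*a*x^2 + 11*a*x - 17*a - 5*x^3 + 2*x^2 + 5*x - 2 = 42*a^3 + a^2*(-79*x - 23) + a*(42*x^2 + 11*x - 17) - 5*x^3 + 2*x^2 + 5*x - 2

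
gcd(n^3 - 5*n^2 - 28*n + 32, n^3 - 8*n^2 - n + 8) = n^2 - 9*n + 8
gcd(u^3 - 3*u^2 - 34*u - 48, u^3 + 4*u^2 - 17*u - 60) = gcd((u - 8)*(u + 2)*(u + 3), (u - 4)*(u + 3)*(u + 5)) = u + 3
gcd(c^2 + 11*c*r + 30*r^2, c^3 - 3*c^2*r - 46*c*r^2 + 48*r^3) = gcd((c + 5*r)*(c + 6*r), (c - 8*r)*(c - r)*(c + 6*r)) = c + 6*r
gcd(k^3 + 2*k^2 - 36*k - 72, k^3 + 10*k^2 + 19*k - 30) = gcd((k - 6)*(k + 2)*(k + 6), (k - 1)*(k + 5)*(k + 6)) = k + 6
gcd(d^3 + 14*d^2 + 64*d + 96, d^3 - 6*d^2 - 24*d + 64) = d + 4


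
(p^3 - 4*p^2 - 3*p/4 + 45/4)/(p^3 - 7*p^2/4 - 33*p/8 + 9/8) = 2*(2*p - 5)/(4*p - 1)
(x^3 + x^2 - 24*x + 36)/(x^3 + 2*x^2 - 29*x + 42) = (x + 6)/(x + 7)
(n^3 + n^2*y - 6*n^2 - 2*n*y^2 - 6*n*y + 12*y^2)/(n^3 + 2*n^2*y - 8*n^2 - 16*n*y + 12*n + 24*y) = (n - y)/(n - 2)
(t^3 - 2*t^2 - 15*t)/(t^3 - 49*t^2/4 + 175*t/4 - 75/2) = 4*t*(t + 3)/(4*t^2 - 29*t + 30)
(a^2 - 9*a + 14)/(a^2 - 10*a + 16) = (a - 7)/(a - 8)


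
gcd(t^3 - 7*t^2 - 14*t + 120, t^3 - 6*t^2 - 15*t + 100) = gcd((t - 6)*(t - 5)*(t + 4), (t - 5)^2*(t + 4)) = t^2 - t - 20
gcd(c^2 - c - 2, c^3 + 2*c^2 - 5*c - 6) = c^2 - c - 2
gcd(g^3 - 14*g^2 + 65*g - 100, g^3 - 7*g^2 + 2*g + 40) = g^2 - 9*g + 20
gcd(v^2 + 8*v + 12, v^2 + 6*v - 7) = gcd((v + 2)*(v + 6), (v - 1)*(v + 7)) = 1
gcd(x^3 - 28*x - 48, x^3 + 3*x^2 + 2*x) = x + 2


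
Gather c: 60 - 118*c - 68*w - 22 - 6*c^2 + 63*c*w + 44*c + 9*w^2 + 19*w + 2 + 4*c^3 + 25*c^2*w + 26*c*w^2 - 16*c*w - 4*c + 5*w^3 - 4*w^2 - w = 4*c^3 + c^2*(25*w - 6) + c*(26*w^2 + 47*w - 78) + 5*w^3 + 5*w^2 - 50*w + 40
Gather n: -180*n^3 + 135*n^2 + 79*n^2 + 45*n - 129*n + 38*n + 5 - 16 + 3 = -180*n^3 + 214*n^2 - 46*n - 8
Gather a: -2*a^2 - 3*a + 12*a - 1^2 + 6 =-2*a^2 + 9*a + 5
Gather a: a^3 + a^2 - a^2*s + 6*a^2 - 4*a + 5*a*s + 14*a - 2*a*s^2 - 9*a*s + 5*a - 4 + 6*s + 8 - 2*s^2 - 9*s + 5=a^3 + a^2*(7 - s) + a*(-2*s^2 - 4*s + 15) - 2*s^2 - 3*s + 9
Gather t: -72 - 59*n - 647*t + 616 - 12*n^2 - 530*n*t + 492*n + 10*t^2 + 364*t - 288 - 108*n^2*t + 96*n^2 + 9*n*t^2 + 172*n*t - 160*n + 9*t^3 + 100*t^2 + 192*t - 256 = 84*n^2 + 273*n + 9*t^3 + t^2*(9*n + 110) + t*(-108*n^2 - 358*n - 91)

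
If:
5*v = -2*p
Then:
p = -5*v/2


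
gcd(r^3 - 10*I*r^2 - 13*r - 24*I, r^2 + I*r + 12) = r - 3*I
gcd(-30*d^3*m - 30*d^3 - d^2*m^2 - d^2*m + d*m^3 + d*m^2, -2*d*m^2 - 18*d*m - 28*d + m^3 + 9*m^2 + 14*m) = 1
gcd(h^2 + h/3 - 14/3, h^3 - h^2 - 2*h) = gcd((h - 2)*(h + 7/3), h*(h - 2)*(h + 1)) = h - 2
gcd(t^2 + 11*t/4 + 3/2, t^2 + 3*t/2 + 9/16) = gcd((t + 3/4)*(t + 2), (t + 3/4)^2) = t + 3/4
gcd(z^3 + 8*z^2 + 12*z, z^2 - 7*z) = z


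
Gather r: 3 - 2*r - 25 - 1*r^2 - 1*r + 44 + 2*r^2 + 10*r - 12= r^2 + 7*r + 10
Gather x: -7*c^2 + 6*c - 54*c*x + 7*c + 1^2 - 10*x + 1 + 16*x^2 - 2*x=-7*c^2 + 13*c + 16*x^2 + x*(-54*c - 12) + 2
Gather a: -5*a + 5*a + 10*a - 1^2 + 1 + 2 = 10*a + 2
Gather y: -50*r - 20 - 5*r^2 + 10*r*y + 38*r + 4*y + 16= -5*r^2 - 12*r + y*(10*r + 4) - 4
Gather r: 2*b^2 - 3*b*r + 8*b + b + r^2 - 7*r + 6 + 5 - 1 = 2*b^2 + 9*b + r^2 + r*(-3*b - 7) + 10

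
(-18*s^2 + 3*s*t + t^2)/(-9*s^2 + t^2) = (6*s + t)/(3*s + t)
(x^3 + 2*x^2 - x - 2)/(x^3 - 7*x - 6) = (x - 1)/(x - 3)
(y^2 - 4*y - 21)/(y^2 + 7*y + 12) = (y - 7)/(y + 4)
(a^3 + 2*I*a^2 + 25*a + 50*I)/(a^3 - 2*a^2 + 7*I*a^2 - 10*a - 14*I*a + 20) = (a - 5*I)/(a - 2)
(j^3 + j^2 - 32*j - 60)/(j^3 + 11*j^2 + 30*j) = (j^2 - 4*j - 12)/(j*(j + 6))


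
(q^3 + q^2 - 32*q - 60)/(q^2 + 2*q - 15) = (q^2 - 4*q - 12)/(q - 3)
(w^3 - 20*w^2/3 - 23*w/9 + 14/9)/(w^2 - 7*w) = w + 1/3 - 2/(9*w)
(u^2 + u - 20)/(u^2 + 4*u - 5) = (u - 4)/(u - 1)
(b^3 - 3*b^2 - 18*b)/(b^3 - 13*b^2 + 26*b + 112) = b*(b^2 - 3*b - 18)/(b^3 - 13*b^2 + 26*b + 112)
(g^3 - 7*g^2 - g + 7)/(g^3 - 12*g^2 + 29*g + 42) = (g - 1)/(g - 6)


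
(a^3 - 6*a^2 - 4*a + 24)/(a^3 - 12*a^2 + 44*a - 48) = (a + 2)/(a - 4)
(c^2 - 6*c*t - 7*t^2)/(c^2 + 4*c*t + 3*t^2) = (c - 7*t)/(c + 3*t)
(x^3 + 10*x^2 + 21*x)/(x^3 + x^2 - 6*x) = (x + 7)/(x - 2)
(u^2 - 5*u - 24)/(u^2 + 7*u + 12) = (u - 8)/(u + 4)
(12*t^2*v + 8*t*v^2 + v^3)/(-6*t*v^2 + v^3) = (-12*t^2 - 8*t*v - v^2)/(v*(6*t - v))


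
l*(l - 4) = l^2 - 4*l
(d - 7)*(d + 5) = d^2 - 2*d - 35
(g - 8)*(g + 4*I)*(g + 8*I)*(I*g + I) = I*g^4 - 12*g^3 - 7*I*g^3 + 84*g^2 - 40*I*g^2 + 96*g + 224*I*g + 256*I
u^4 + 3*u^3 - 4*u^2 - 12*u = u*(u - 2)*(u + 2)*(u + 3)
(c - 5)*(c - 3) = c^2 - 8*c + 15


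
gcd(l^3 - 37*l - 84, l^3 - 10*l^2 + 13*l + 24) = 1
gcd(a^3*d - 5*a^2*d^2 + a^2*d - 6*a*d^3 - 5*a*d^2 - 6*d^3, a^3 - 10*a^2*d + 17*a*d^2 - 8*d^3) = 1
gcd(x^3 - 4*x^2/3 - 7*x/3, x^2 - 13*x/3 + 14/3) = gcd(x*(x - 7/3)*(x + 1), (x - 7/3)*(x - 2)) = x - 7/3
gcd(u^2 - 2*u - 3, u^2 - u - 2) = u + 1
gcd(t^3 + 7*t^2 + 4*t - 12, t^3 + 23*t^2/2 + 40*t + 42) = t^2 + 8*t + 12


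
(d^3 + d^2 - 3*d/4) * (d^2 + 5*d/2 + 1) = d^5 + 7*d^4/2 + 11*d^3/4 - 7*d^2/8 - 3*d/4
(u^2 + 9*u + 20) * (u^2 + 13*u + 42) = u^4 + 22*u^3 + 179*u^2 + 638*u + 840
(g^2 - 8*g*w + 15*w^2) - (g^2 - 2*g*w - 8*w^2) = -6*g*w + 23*w^2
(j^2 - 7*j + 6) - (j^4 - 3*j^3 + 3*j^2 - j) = -j^4 + 3*j^3 - 2*j^2 - 6*j + 6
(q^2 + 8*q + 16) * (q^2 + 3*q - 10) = q^4 + 11*q^3 + 30*q^2 - 32*q - 160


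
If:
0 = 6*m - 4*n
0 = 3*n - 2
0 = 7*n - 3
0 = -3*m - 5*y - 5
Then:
No Solution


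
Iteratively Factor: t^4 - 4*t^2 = (t - 2)*(t^3 + 2*t^2) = t*(t - 2)*(t^2 + 2*t) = t^2*(t - 2)*(t + 2)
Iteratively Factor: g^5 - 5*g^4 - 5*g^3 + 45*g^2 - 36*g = (g - 1)*(g^4 - 4*g^3 - 9*g^2 + 36*g) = (g - 1)*(g + 3)*(g^3 - 7*g^2 + 12*g) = g*(g - 1)*(g + 3)*(g^2 - 7*g + 12) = g*(g - 4)*(g - 1)*(g + 3)*(g - 3)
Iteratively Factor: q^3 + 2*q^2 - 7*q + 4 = (q + 4)*(q^2 - 2*q + 1) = (q - 1)*(q + 4)*(q - 1)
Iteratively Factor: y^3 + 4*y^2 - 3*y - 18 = (y + 3)*(y^2 + y - 6) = (y + 3)^2*(y - 2)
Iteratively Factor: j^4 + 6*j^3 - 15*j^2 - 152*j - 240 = (j + 4)*(j^3 + 2*j^2 - 23*j - 60) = (j - 5)*(j + 4)*(j^2 + 7*j + 12) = (j - 5)*(j + 4)^2*(j + 3)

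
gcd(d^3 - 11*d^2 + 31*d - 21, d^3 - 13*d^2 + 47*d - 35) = d^2 - 8*d + 7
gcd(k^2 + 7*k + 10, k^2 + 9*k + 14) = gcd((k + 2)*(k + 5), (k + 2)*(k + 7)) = k + 2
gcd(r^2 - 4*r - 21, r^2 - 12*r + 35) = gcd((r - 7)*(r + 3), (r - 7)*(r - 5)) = r - 7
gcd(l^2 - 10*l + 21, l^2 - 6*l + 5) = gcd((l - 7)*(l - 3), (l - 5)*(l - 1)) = 1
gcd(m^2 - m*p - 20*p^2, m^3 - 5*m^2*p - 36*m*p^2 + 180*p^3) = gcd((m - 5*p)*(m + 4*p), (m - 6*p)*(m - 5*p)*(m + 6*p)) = -m + 5*p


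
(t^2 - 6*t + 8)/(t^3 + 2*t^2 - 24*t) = (t - 2)/(t*(t + 6))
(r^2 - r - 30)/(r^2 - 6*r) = (r + 5)/r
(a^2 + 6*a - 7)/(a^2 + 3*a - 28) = (a - 1)/(a - 4)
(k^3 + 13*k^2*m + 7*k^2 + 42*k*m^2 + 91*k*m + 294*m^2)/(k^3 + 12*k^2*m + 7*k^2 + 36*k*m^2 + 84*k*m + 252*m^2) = (k + 7*m)/(k + 6*m)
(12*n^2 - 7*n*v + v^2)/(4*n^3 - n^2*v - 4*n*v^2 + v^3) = (-3*n + v)/(-n^2 + v^2)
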